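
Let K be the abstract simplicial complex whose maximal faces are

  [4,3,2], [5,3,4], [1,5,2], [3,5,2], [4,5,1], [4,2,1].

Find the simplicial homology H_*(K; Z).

K has 5 vertices, 9 edges, 6 triangles.
rank ∂_0 = 0, rank ∂_1 = 4 ⇒ b_0 = 5 − 0 − 4 = 1; all invariant factors of ∂_1 are 1 so no torsion. So H_0 = Z.
rank ∂_1 = 4, rank ∂_2 = 5 ⇒ b_1 = 9 − 4 − 5 = 0; all invariant factors of ∂_2 are 1 so no torsion. So H_1 = 0.
rank ∂_2 = 5, rank ∂_3 = 0 ⇒ b_2 = 6 − 5 − 0 = 1. So H_2 = Z.

H_0 ≅ Z,  H_1 = 0,  H_2 ≅ Z.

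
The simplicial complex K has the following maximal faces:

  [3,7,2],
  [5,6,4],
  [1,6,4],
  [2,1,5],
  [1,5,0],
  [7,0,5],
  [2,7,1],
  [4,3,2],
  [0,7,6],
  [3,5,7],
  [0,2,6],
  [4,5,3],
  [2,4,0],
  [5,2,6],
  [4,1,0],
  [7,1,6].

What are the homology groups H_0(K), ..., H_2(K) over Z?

Take the total order 0 < 1 < 2 < 3 < 4 < 5 < 6 < 7 on the vertex set. Then K (dimension 2) consists of the simplices:

  0-simplices (8): [0], [1], [2], [3], [4], [5], [6], [7]
  1-simplices (24): (24 of them)
  2-simplices (16): [0,1,4], [0,1,5], [0,2,4], [0,2,6], [0,5,7], [0,6,7], [1,2,5], [1,2,7], [1,4,6], [1,6,7], [2,3,4], [2,3,7], [2,5,6], [3,4,5], [3,5,7], [4,5,6]

giving chain groups C_0 ≅ Z^8, C_1 ≅ Z^24, C_2 ≅ Z^16.

∂_1: C_1 → C_0 maps an edge to its endpoints' difference, ∂[p,q] = q − p. For instance
  ∂[0,7] = [7] − [0].
As a 8×24 matrix over Z this has rank 7, with invariant factors (1,1,1,1,1,1,1).

∂_2: C_2 → C_1 maps a triangle to the signed sum of its edges. For instance
  ∂[1,4,6] = [4,6] − [1,6] + [1,4],
  ∂[1,2,5] = [2,5] − [1,5] + [1,2].
As a 24×16 matrix over Z this has rank 15, with invariant factors (1,1,1,1,1,1,1,1,1,1,1,1,1,1,1).

From H_k ≅ ker(∂_k) / im(∂_{k+1}) we obtain:

  H_0: rank C_0 − rank ∂_1 = 8 − 7 = 1, and the invariant factors of ∂_1 are all 1, so H_0 = Z.
  H_1: rank ker ∂_1 − rank ∂_2 = (24 − 7) − 15 = 2, and the invariant factors of ∂_2 are all 1, so H_1 = Z^2.
  H_2: rank ker ∂_2 − rank ∂_3 = (16 − 15) − 0 = 1, and there is no ∂_3, so H_2 = Z.

H_0 = Z,  H_1 = Z^2,  H_2 = Z.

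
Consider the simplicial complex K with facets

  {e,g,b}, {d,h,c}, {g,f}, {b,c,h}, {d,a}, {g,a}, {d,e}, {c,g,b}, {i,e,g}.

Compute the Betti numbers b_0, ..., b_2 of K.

b_0 = 1, b_1 = 2, b_2 = 0.

K has 9 vertices, 15 edges, 5 triangles.
rank ∂_0 = 0, rank ∂_1 = 8 ⇒ b_0 = 9 − 0 − 8 = 1; all invariant factors of ∂_1 are 1 so no torsion. So H_0 ≅ Z.
rank ∂_1 = 8, rank ∂_2 = 5 ⇒ b_1 = 15 − 8 − 5 = 2; all invariant factors of ∂_2 are 1 so no torsion. So H_1 ≅ Z^2.
rank ∂_2 = 5, rank ∂_3 = 0 ⇒ b_2 = 5 − 5 − 0 = 0. So H_2 ≅ 0.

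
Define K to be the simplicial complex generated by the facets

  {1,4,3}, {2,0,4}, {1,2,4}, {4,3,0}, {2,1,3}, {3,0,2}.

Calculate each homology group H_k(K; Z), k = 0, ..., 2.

Order the vertices as 0 < 1 < 2 < 3 < 4. Listing each simplex with vertices in this order, K has dimension 2 with simplices:

  0-simplices (5): [0], [1], [2], [3], [4]
  1-simplices (9): [0,2], [0,3], [0,4], [1,2], [1,3], [1,4], [2,3], [2,4], [3,4]
  2-simplices (6): [0,2,3], [0,2,4], [0,3,4], [1,2,3], [1,2,4], [1,3,4]

giving chain groups C_0 ≅ Z^5, C_1 ≅ Z^9, C_2 ≅ Z^6.

The boundary map ∂_1: C_1 → C_0 sends each edge [p,q] (with p < q) to q − p.
This gives a 5×9 integer matrix of rank 4; reducing to Smith normal form yields diagonal entries (1,1,1,1).

∂_2: C_2 → C_1 acts by ∂[p,q,r] = [q,r] − [p,r] + [p,q]. For instance
  ∂[0,2,4] = [2,4] − [0,4] + [0,2],
  ∂[0,3,4] = [3,4] − [0,4] + [0,3].
The 9×6 boundary matrix has rank 5 and Smith normal form diag(1,1,1,1,1).

From H_k ≅ ker(∂_k) / im(∂_{k+1}) we obtain:

  H_0: rank C_0 − rank ∂_1 = 5 − 4 = 1, and the invariant factors of ∂_1 are all 1, so H_0 = Z.
  H_1: rank ker ∂_1 − rank ∂_2 = (9 − 4) − 5 = 0, and the invariant factors of ∂_2 are all 1, so H_1 = 0.
  H_2: rank ker ∂_2 − rank ∂_3 = (6 − 5) − 0 = 1, and there is no ∂_3, so H_2 = Z.

As a check, the Euler characteristic is 5 − 9 + 6 = 2, which agrees with 1 − 0 + 1 = 2.
(K is a triangulation of the 2-sphere S^2.)

H_0 ≅ Z,  H_1 = 0,  H_2 ≅ Z.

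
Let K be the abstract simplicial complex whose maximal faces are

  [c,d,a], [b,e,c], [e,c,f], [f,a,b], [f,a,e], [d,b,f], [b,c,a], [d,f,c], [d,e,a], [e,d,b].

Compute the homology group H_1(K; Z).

Order the vertices as a < b < c < d < e < f. Listing each simplex with vertices in this order, K has dimension 2 with simplices:

  0-simplices (6): a, b, c, d, e, f
  1-simplices (15): ab, ac, ad, ae, af, bc, bd, be, bf, cd, ce, cf, de, df, ef
  2-simplices (10): abc, abf, acd, ade, aef, bce, bde, bdf, cdf, cef

giving chain groups C_0 ≅ Z^6, C_1 ≅ Z^15, C_2 ≅ Z^10.

The boundary map ∂_1: C_1 → C_0 is given by ∂[p,q] = [q] − [p]. For instance
  ∂be = e − b.
This gives a 6×15 integer matrix of rank 5; reducing to Smith normal form yields diagonal entries (1,1,1,1,1).

∂_2: C_2 → C_1 acts by ∂[p,q,r] = [q,r] − [p,r] + [p,q]. For instance
  ∂bce = ce − be + bc,
  ∂bde = de − be + bd.
As a 15×10 matrix over Z this has rank 10, with invariant factors (1,1,1,1,1,1,1,1,1,2).

Computing H_k = (kernel of ∂_k) / (image of ∂_{k+1}):

  H_1: rank ker ∂_1 − rank ∂_2 = (15 − 5) − 10 = 0, and ∂_2 has invariant factor 2 > 1, so H_1 ≅ Z/2.

H_1 ≅ Z/2.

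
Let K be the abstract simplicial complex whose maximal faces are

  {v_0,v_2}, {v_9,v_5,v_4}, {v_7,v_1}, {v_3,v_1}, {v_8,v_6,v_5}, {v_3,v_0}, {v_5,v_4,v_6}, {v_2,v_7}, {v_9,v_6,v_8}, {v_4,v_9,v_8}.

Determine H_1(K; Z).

Order the vertices as v_0 < v_1 < v_2 < v_3 < v_4 < v_5 < v_6 < v_7 < v_8 < v_9. Listing each simplex with vertices in this order, K has dimension 2 with simplices:

  0-simplices (10): [v_0], [v_1], [v_2], [v_3], [v_4], [v_5], [v_6], [v_7], [v_8], [v_9]
  1-simplices (15): (15 of them)
  2-simplices (5): [v_4,v_5,v_6], [v_4,v_5,v_9], [v_4,v_8,v_9], [v_5,v_6,v_8], [v_6,v_8,v_9]

Hence C_0 ≅ Z^10, C_1 ≅ Z^15, C_2 ≅ Z^5.

The boundary map ∂_1: C_1 → C_0 sends each edge [p,q] (with p < q) to q − p.
This gives a 10×15 integer matrix of rank 8; reducing to Smith normal form yields diagonal entries (1,1,1,1,1,1,1,1).

The boundary map ∂_2: C_2 → C_1 sends each 2-simplex [p,q,r] to [q,r] − [p,r] + [p,q]. For instance
  ∂[v_5,v_6,v_8] = [v_6,v_8] − [v_5,v_8] + [v_5,v_6],
  ∂[v_4,v_5,v_9] = [v_5,v_9] − [v_4,v_9] + [v_4,v_5].
This gives a 15×5 integer matrix of rank 5; reducing to Smith normal form yields diagonal entries (1,1,1,1,1).

Reading off H_k = ker ∂_k / im ∂_{k+1}:

  H_1: rank ker ∂_1 − rank ∂_2 = (15 − 8) − 5 = 2, and the invariant factors of ∂_2 are all 1, so H_1 = Z^2.

(K is a triangulation of the disjoint union of the Möbius band and the circle S^1.)

H_1 = Z^2.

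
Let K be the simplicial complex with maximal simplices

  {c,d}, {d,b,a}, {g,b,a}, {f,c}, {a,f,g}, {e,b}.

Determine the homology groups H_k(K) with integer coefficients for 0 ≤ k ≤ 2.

We work with the vertex ordering a < b < c < d < e < f < g. The simplices of K, each written with vertices in increasing order, are:

  0-simplices (7): a, b, c, d, e, f, g
  1-simplices (10): ab, ad, af, ag, bd, be, bg, cd, cf, fg
  2-simplices (3): abd, abg, afg

Hence C_0 ≅ Z^7, C_1 ≅ Z^10, C_2 ≅ Z^3.

∂_1: C_1 → C_0 is given by ∂[p,q] = [q] − [p]. For instance
  ∂ag = g − a.
This gives a 7×10 integer matrix of rank 6; reducing to Smith normal form yields diagonal entries (1,1,1,1,1,1).

The boundary map ∂_2: C_2 → C_1 maps a triangle to the signed sum of its edges. For instance
  ∂afg = fg − ag + af,
  ∂abg = bg − ag + ab.
As a 10×3 matrix over Z this has rank 3, with invariant factors (1,1,1).

Computing H_k = (kernel of ∂_k) / (image of ∂_{k+1}):

  H_0: rank C_0 − rank ∂_1 = 7 − 6 = 1, and the invariant factors of ∂_1 are all 1, so H_0 = Z.
  H_1: rank ker ∂_1 − rank ∂_2 = (10 − 6) − 3 = 1, and the invariant factors of ∂_2 are all 1, so H_1 = Z.
  H_2: rank ker ∂_2 − rank ∂_3 = (3 − 3) − 0 = 0, and there is no ∂_3, so H_2 = 0.

As a check, the Euler characteristic is 7 − 10 + 3 = 0, which agrees with 1 − 1 + 0 = 0.

H_0 = Z,  H_1 = Z,  H_2 = 0.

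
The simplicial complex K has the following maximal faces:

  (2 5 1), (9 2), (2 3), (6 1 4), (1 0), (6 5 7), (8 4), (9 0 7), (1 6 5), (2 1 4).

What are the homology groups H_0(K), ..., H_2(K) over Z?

Order the vertices as 0 < 1 < 2 < 3 < 4 < 5 < 6 < 7 < 8 < 9. Listing each simplex with vertices in this order, K has dimension 2 with simplices:

  0-simplices (10): [0], [1], [2], [3], [4], [5], [6], [7], [8], [9]
  1-simplices (17): [0,1], [0,7], [0,9], [1,2], [1,4], [1,5], [1,6], [2,3], [2,4], [2,5], [2,9], [4,6], [4,8], [5,6], [5,7], [6,7], [7,9]
  2-simplices (6): [0,7,9], [1,2,4], [1,2,5], [1,4,6], [1,5,6], [5,6,7]

Hence C_0 ≅ Z^10, C_1 ≅ Z^17, C_2 ≅ Z^6.

∂_1: C_1 → C_0 is given by ∂[p,q] = [q] − [p].
The resulting 10×17 matrix has rank 9, and its Smith normal form has invariant factors (1,1,1,1,1,1,1,1,1).

∂_2: C_2 → C_1 acts by ∂[p,q,r] = [q,r] − [p,r] + [p,q]. For instance
  ∂[0,7,9] = [7,9] − [0,9] + [0,7],
  ∂[1,2,5] = [2,5] − [1,5] + [1,2].
This gives a 17×6 integer matrix of rank 6; reducing to Smith normal form yields diagonal entries (1,1,1,1,1,1).

Computing H_k = (kernel of ∂_k) / (image of ∂_{k+1}):

  H_0: rank C_0 − rank ∂_1 = 10 − 9 = 1, and the invariant factors of ∂_1 are all 1, so H_0 ≅ Z.
  H_1: rank ker ∂_1 − rank ∂_2 = (17 − 9) − 6 = 2, and the invariant factors of ∂_2 are all 1, so H_1 ≅ Z^2.
  H_2: rank ker ∂_2 − rank ∂_3 = (6 − 6) − 0 = 0, and there is no ∂_3, so H_2 ≅ 0.

H_0 ≅ Z,  H_1 ≅ Z^2,  H_2 = 0.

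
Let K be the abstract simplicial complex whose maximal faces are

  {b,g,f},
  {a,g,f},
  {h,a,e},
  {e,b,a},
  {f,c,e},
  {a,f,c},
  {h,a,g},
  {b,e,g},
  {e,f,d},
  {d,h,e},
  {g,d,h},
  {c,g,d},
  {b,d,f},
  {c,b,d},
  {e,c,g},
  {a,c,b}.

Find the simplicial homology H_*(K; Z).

H_0 ≅ Z,  H_1 ≅ Z^2,  H_2 ≅ Z.

K has 8 vertices, 24 edges, 16 triangles.
rank ∂_0 = 0, rank ∂_1 = 7 ⇒ b_0 = 8 − 0 − 7 = 1; all invariant factors of ∂_1 are 1 so no torsion. So H_0 ≅ Z.
rank ∂_1 = 7, rank ∂_2 = 15 ⇒ b_1 = 24 − 7 − 15 = 2; all invariant factors of ∂_2 are 1 so no torsion. So H_1 ≅ Z^2.
rank ∂_2 = 15, rank ∂_3 = 0 ⇒ b_2 = 16 − 15 − 0 = 1. So H_2 ≅ Z.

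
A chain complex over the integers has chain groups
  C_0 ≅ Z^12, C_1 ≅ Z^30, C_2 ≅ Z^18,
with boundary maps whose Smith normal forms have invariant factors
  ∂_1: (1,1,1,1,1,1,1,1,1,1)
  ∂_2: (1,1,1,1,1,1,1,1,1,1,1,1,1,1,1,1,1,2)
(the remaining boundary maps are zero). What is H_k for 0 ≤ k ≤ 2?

H_0 ≅ Z^2,  H_1 ≅ Z^2 × Z/2,  H_2 = 0.

H_0: b_0 = 12 − 0 − 10 = 2; torsion from ∂_1 factors > 1: none. So H_0 ≅ Z^2.
H_1: b_1 = 30 − 10 − 18 = 2; torsion from ∂_2 factors > 1: [2]. So H_1 ≅ Z^2 × Z/2.
H_2: b_2 = 18 − 18 − 0 = 0; torsion from ∂_3 factors > 1: none. So H_2 ≅ 0.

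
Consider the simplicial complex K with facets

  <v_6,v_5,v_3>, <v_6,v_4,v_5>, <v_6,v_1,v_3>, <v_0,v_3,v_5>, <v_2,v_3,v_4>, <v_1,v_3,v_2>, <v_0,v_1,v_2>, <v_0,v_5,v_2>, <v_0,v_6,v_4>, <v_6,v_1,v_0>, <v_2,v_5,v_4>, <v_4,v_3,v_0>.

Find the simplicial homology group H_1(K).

H_1 = Z/2.

Fix the vertex order v_0 < v_1 < v_2 < v_3 < v_4 < v_5 < v_6 and write every simplex with vertices in increasing order. Then dim K = 2 and the simplices of K are:

  0-simplices (7): [v_0], [v_1], [v_2], [v_3], [v_4], [v_5], [v_6]
  1-simplices (18): (18 of them)
  2-simplices (12): (12 of them)

so the chain groups are C_0 ≅ Z^7, C_1 ≅ Z^18, C_2 ≅ Z^12.

Boundary ∂_1: C_1 → C_0 is given by ∂[p,q] = [q] − [p].
The 7×18 boundary matrix has rank 6 and Smith normal form diag(1,1,1,1,1,1).

The boundary map ∂_2: C_2 → C_1 sends each 2-simplex [p,q,r] to [q,r] − [p,r] + [p,q]. For instance
  ∂[v_4,v_5,v_6] = [v_5,v_6] − [v_4,v_6] + [v_4,v_5],
  ∂[v_1,v_3,v_6] = [v_3,v_6] − [v_1,v_6] + [v_1,v_3].
The 18×12 boundary matrix has rank 12 and Smith normal form diag(1,1,1,1,1,1,1,1,1,1,1,2).

Computing H_k = (kernel of ∂_k) / (image of ∂_{k+1}):

  H_1: rank ker ∂_1 − rank ∂_2 = (18 − 6) − 12 = 0, and ∂_2 has invariant factor 2 > 1, so H_1 = Z/2.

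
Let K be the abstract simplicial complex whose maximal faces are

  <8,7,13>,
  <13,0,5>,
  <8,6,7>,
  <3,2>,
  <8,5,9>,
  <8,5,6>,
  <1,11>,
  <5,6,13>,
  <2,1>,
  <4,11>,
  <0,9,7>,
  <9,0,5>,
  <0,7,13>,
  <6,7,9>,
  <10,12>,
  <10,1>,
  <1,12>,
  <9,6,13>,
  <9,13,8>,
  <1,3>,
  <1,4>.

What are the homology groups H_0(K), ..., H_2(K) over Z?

Take the total order 0 < 1 < 2 < 3 < 4 < 5 < 6 < 7 < 8 < 9 < 10 < 11 < 12 < 13 on the vertex set. Then K (dimension 2) consists of the simplices:

  0-simplices (14): [0], [1], [2], [3], [4], [5], [6], [7], [8], [9], [10], [11], [12], [13]
  1-simplices (27): (27 of them)
  2-simplices (12): [0,5,9], [0,5,13], [0,7,9], [0,7,13], [5,6,8], [5,6,13], [5,8,9], [6,7,8], [6,7,9], [6,9,13], [7,8,13], [8,9,13]

giving chain groups C_0 ≅ Z^14, C_1 ≅ Z^27, C_2 ≅ Z^12.

The boundary map ∂_1: C_1 → C_0 maps an edge to its endpoints' difference, ∂[p,q] = q − p.
This gives a 14×27 integer matrix of rank 12; reducing to Smith normal form yields diagonal entries (1,1,1,1,1,1,1,1,1,1,1,1).

∂_2: C_2 → C_1 maps a triangle to the signed sum of its edges. For instance
  ∂[6,7,8] = [7,8] − [6,8] + [6,7],
  ∂[7,8,13] = [8,13] − [7,13] + [7,8].
The resulting 27×12 matrix has rank 12, and its Smith normal form has invariant factors (1,1,1,1,1,1,1,1,1,1,1,2).

Now H_k = ker ∂_k / im ∂_{k+1}, so:

  H_0: rank C_0 − rank ∂_1 = 14 − 12 = 2, and the invariant factors of ∂_1 are all 1, so H_0 = Z^2.
  H_1: rank ker ∂_1 − rank ∂_2 = (27 − 12) − 12 = 3, and ∂_2 has invariant factor 2 > 1, so H_1 = Z^3 ⊕ Z/2.
  H_2: rank ker ∂_2 − rank ∂_3 = (12 − 12) − 0 = 0, and there is no ∂_3, so H_2 = 0.

(K is a triangulation of the disjoint union of the real projective plane RP^2 and a wedge of 3 circles.)

H_0 = Z^2,  H_1 = Z^3 ⊕ Z/2,  H_2 = 0.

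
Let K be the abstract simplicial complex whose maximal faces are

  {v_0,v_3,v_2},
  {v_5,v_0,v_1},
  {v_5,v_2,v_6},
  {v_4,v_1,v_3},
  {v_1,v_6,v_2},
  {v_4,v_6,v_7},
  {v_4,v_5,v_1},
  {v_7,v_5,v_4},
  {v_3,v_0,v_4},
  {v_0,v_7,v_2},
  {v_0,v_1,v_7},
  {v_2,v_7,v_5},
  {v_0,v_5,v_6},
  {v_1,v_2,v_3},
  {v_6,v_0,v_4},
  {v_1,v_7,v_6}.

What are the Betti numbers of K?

We work with the vertex ordering v_0 < v_1 < v_2 < v_3 < v_4 < v_5 < v_6 < v_7. The simplices of K, each written with vertices in increasing order, are:

  0-simplices (8): [v_0], [v_1], [v_2], [v_3], [v_4], [v_5], [v_6], [v_7]
  1-simplices (24): (24 of them)
  2-simplices (16): (16 of them)

giving chain groups C_0 ≅ Z^8, C_1 ≅ Z^24, C_2 ≅ Z^16.

Boundary ∂_1: C_1 → C_0 is given by ∂[p,q] = [q] − [p].
This gives a 8×24 integer matrix of rank 7; reducing to Smith normal form yields diagonal entries (1,1,1,1,1,1,1).

The boundary map ∂_2: C_2 → C_1 sends each 2-simplex [p,q,r] to [q,r] − [p,r] + [p,q]. For instance
  ∂[v_0,v_1,v_7] = [v_1,v_7] − [v_0,v_7] + [v_0,v_1],
  ∂[v_1,v_3,v_4] = [v_3,v_4] − [v_1,v_4] + [v_1,v_3].
The 24×16 boundary matrix has rank 15 and Smith normal form diag(1,1,1,1,1,1,1,1,1,1,1,1,1,1,1).

Computing H_k = (kernel of ∂_k) / (image of ∂_{k+1}):

  H_0: rank C_0 − rank ∂_1 = 8 − 7 = 1, and the invariant factors of ∂_1 are all 1, so H_0 ≅ Z.
  H_1: rank ker ∂_1 − rank ∂_2 = (24 − 7) − 15 = 2, and the invariant factors of ∂_2 are all 1, so H_1 ≅ Z^2.
  H_2: rank ker ∂_2 − rank ∂_3 = (16 − 15) − 0 = 1, and there is no ∂_3, so H_2 ≅ Z.

(K is a triangulation of the torus T^2.)

Hence the Betti numbers are b_0 = 1, b_1 = 2, b_2 = 1.

b_0 = 1, b_1 = 2, b_2 = 1.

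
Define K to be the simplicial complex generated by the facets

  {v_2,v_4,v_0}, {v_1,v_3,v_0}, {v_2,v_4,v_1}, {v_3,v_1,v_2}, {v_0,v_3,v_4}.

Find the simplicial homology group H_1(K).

H_1 = Z.

Fix the vertex order v_0 < v_1 < v_2 < v_3 < v_4 and write every simplex with vertices in increasing order. Then dim K = 2 and the simplices of K are:

  0-simplices (5): [v_0], [v_1], [v_2], [v_3], [v_4]
  1-simplices (10): [v_0,v_1], [v_0,v_2], [v_0,v_3], [v_0,v_4], [v_1,v_2], [v_1,v_3], [v_1,v_4], [v_2,v_3], [v_2,v_4], [v_3,v_4]
  2-simplices (5): [v_0,v_1,v_3], [v_0,v_2,v_4], [v_0,v_3,v_4], [v_1,v_2,v_3], [v_1,v_2,v_4]

giving chain groups C_0 ≅ Z^5, C_1 ≅ Z^10, C_2 ≅ Z^5.

∂_1: C_1 → C_0 maps an edge to its endpoints' difference, ∂[p,q] = q − p. For instance
  ∂[v_1,v_2] = [v_2] − [v_1].
The 5×10 boundary matrix has rank 4 and Smith normal form diag(1,1,1,1).

∂_2: C_2 → C_1 sends each 2-simplex [p,q,r] to [q,r] − [p,r] + [p,q]. For instance
  ∂[v_0,v_2,v_4] = [v_2,v_4] − [v_0,v_4] + [v_0,v_2],
  ∂[v_0,v_3,v_4] = [v_3,v_4] − [v_0,v_4] + [v_0,v_3].
The resulting 10×5 matrix has rank 5, and its Smith normal form has invariant factors (1,1,1,1,1).

Now H_k = ker ∂_k / im ∂_{k+1}, so:

  H_1: rank ker ∂_1 − rank ∂_2 = (10 − 4) − 5 = 1, and the invariant factors of ∂_2 are all 1, so H_1 ≅ Z.

(K is a triangulation of the Möbius band.)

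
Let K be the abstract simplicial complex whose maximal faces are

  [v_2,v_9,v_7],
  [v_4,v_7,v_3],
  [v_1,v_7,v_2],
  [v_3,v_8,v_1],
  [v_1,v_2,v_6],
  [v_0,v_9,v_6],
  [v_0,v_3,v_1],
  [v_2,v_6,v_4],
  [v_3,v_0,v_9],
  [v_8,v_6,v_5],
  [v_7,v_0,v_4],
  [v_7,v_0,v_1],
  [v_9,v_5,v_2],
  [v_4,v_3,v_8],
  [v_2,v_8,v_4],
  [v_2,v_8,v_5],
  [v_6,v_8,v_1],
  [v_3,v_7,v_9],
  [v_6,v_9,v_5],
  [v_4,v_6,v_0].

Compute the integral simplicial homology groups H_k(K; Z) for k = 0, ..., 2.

Fix the vertex order v_0 < v_1 < v_2 < v_3 < v_4 < v_5 < v_6 < v_7 < v_8 < v_9 and write every simplex with vertices in increasing order. Then dim K = 2 and the simplices of K are:

  0-simplices (10): [v_0], [v_1], [v_2], [v_3], [v_4], [v_5], [v_6], [v_7], [v_8], [v_9]
  1-simplices (30): (30 of them)
  2-simplices (20): (20 of them)

Hence C_0 ≅ Z^10, C_1 ≅ Z^30, C_2 ≅ Z^20.

Boundary ∂_1: C_1 → C_0 is given by ∂[p,q] = [q] − [p].
This gives a 10×30 integer matrix of rank 9; reducing to Smith normal form yields diagonal entries (1,1,1,1,1,1,1,1,1).

The boundary map ∂_2: C_2 → C_1 acts by ∂[p,q,r] = [q,r] − [p,r] + [p,q]. For instance
  ∂[v_0,v_1,v_7] = [v_1,v_7] − [v_0,v_7] + [v_0,v_1],
  ∂[v_3,v_4,v_7] = [v_4,v_7] − [v_3,v_7] + [v_3,v_4].
As a 30×20 matrix over Z this has rank 20, with invariant factors (1,1,1,1,1,1,1,1,1,1,1,1,1,1,1,1,1,1,1,2).

From H_k ≅ ker(∂_k) / im(∂_{k+1}) we obtain:

  H_0: rank C_0 − rank ∂_1 = 10 − 9 = 1, and the invariant factors of ∂_1 are all 1, so H_0 ≅ Z.
  H_1: rank ker ∂_1 − rank ∂_2 = (30 − 9) − 20 = 1, and ∂_2 has invariant factor 2 > 1, so H_1 ≅ Z ⊕ Z/2.
  H_2: rank ker ∂_2 − rank ∂_3 = (20 − 20) − 0 = 0, and there is no ∂_3, so H_2 ≅ 0.

H_0 = Z,  H_1 = Z ⊕ Z/2,  H_2 = 0.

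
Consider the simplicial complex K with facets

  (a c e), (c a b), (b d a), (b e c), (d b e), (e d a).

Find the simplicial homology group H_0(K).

Take the total order a < b < c < d < e on the vertex set. Then K (dimension 2) consists of the simplices:

  0-simplices (5): a, b, c, d, e
  1-simplices (9): ab, ac, ad, ae, bc, bd, be, ce, de
  2-simplices (6): abc, abd, ace, ade, bce, bde

giving chain groups C_0 ≅ Z^5, C_1 ≅ Z^9, C_2 ≅ Z^6.

The boundary map ∂_1: C_1 → C_0 sends each edge [p,q] (with p < q) to q − p.
As a 5×9 matrix over Z this has rank 4, with invariant factors (1,1,1,1).

Boundary ∂_2: C_2 → C_1 sends each 2-simplex [p,q,r] to [q,r] − [p,r] + [p,q]. For instance
  ∂bde = de − be + bd,
  ∂ace = ce − ae + ac.
The 9×6 boundary matrix has rank 5 and Smith normal form diag(1,1,1,1,1).

Now H_k = ker ∂_k / im ∂_{k+1}, so:

  H_0: rank C_0 − rank ∂_1 = 5 − 4 = 1, and the invariant factors of ∂_1 are all 1, so H_0 = Z.

H_0 ≅ Z.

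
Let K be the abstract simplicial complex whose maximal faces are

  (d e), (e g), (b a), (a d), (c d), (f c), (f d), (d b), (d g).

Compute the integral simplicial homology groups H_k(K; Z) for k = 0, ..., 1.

Take the total order a < b < c < d < e < f < g on the vertex set. Then K (dimension 1) consists of the simplices:

  0-simplices (7): a, b, c, d, e, f, g
  1-simplices (9): ab, ad, bd, cd, cf, de, df, dg, eg

so the chain groups are C_0 ≅ Z^7, C_1 ≅ Z^9.

The boundary map ∂_1: C_1 → C_0 sends each edge [p,q] (with p < q) to q − p. For instance
  ∂eg = g − e.
As a 7×9 matrix over Z this has rank 6, with invariant factors (1,1,1,1,1,1).

From H_k ≅ ker(∂_k) / im(∂_{k+1}) we obtain:

  H_0: rank C_0 − rank ∂_1 = 7 − 6 = 1, and the invariant factors of ∂_1 are all 1, so H_0 ≅ Z.
  H_1: rank ker ∂_1 − rank ∂_2 = (9 − 6) − 0 = 3, and there is no ∂_2, so H_1 ≅ Z^3.

H_0 ≅ Z,  H_1 ≅ Z^3.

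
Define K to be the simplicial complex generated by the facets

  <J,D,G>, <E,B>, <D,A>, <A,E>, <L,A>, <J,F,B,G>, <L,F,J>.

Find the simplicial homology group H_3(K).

H_3 = 0.

We work with the vertex ordering A < B < D < E < F < G < J < L. The simplices of K, each written with vertices in increasing order, are:

  0-simplices (8): A, B, D, E, F, G, J, L
  1-simplices (14): AD, AE, AL, BE, BF, BG, BJ, DG, DJ, FG, FJ, FL, GJ, JL
  2-simplices (6): BFG, BFJ, BGJ, DGJ, FGJ, FJL
  3-simplices (1): BFGJ

Hence C_0 ≅ Z^8, C_1 ≅ Z^14, C_2 ≅ Z^6, C_3 ≅ Z^1.

Boundary ∂_1: C_1 → C_0 is given by ∂[p,q] = [q] − [p]. For instance
  ∂FL = L − F.
The resulting 8×14 matrix has rank 7, and its Smith normal form has invariant factors (1,1,1,1,1,1,1).

∂_2: C_2 → C_1 maps a triangle to the signed sum of its edges. For instance
  ∂FJL = JL − FL + FJ,
  ∂FGJ = GJ − FJ + FG.
The resulting 14×6 matrix has rank 5, and its Smith normal form has invariant factors (1,1,1,1,1).

The boundary map ∂_3: C_3 → C_2 sends each 3-simplex σ to the alternating sum Σ_i (−1)^i (σ with its i-th vertex removed). For instance
  ∂BFGJ = FGJ − BGJ + BFJ − BFG.
The 6×1 boundary matrix has rank 1 and Smith normal form diag(1).

Reading off H_k = ker ∂_k / im ∂_{k+1}:

  H_3: rank ker ∂_3 − rank ∂_4 = (1 − 1) − 0 = 0, and there is no ∂_4, so H_3 ≅ 0.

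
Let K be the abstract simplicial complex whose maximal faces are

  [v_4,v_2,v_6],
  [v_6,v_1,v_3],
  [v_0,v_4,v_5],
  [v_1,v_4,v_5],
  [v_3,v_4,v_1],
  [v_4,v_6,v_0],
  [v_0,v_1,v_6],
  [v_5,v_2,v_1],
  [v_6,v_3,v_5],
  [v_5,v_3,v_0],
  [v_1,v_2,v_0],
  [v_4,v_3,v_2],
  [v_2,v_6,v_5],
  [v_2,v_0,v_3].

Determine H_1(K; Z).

H_1 = Z^2.

Fix the vertex order v_0 < v_1 < v_2 < v_3 < v_4 < v_5 < v_6 and write every simplex with vertices in increasing order. Then dim K = 2 and the simplices of K are:

  0-simplices (7): [v_0], [v_1], [v_2], [v_3], [v_4], [v_5], [v_6]
  1-simplices (21): (21 of them)
  2-simplices (14): (14 of them)

giving chain groups C_0 ≅ Z^7, C_1 ≅ Z^21, C_2 ≅ Z^14.

Boundary ∂_1: C_1 → C_0 is given by ∂[p,q] = [q] − [p]. For instance
  ∂[v_0,v_1] = [v_1] − [v_0].
As a 7×21 matrix over Z this has rank 6, with invariant factors (1,1,1,1,1,1).

∂_2: C_2 → C_1 maps a triangle to the signed sum of its edges. For instance
  ∂[v_0,v_2,v_3] = [v_2,v_3] − [v_0,v_3] + [v_0,v_2],
  ∂[v_2,v_4,v_6] = [v_4,v_6] − [v_2,v_6] + [v_2,v_4].
The resulting 21×14 matrix has rank 13, and its Smith normal form has invariant factors (1,1,1,1,1,1,1,1,1,1,1,1,1).

Computing H_k = (kernel of ∂_k) / (image of ∂_{k+1}):

  H_1: rank ker ∂_1 − rank ∂_2 = (21 − 6) − 13 = 2, and the invariant factors of ∂_2 are all 1, so H_1 = Z^2.

(K is a triangulation of the torus T^2.)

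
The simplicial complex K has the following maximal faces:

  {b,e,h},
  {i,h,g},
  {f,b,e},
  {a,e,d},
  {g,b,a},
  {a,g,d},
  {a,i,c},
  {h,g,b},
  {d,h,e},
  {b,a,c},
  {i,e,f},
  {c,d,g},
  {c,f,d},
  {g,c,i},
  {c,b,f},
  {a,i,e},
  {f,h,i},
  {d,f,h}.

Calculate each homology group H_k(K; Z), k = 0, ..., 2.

H_0 ≅ Z,  H_1 ≅ Z ⊕ Z/2Z,  H_2 = 0.

We work with the vertex ordering a < b < c < d < e < f < g < h < i. The simplices of K, each written with vertices in increasing order, are:

  0-simplices (9): a, b, c, d, e, f, g, h, i
  1-simplices (27): ab, ac, ad, ae, ag, ai, bc, be, bf, bg, bh, cd, cf, cg, ci, de, df, dg, dh, ef, eh, ei, fh, fi, gh, gi, hi
  2-simplices (18): abc, abg, aci, ade, adg, aei, bcf, bef, beh, bgh, cdf, cdg, cgi, deh, dfh, efi, fhi, ghi

giving chain groups C_0 ≅ Z^9, C_1 ≅ Z^27, C_2 ≅ Z^18.

∂_1: C_1 → C_0 is given by ∂[p,q] = [q] − [p]. For instance
  ∂ef = f − e.
The resulting 9×27 matrix has rank 8, and its Smith normal form has invariant factors (1,1,1,1,1,1,1,1).

The boundary map ∂_2: C_2 → C_1 sends each 2-simplex [p,q,r] to [q,r] − [p,r] + [p,q]. For instance
  ∂bcf = cf − bf + bc,
  ∂dfh = fh − dh + df.
As a 27×18 matrix over Z this has rank 18, with invariant factors (1,1,1,1,1,1,1,1,1,1,1,1,1,1,1,1,1,2).

Reading off H_k = ker ∂_k / im ∂_{k+1}:

  H_0: rank C_0 − rank ∂_1 = 9 − 8 = 1, and the invariant factors of ∂_1 are all 1, so H_0 ≅ Z.
  H_1: rank ker ∂_1 − rank ∂_2 = (27 − 8) − 18 = 1, and ∂_2 has invariant factor 2 > 1, so H_1 ≅ Z ⊕ Z/2Z.
  H_2: rank ker ∂_2 − rank ∂_3 = (18 − 18) − 0 = 0, and there is no ∂_3, so H_2 ≅ 0.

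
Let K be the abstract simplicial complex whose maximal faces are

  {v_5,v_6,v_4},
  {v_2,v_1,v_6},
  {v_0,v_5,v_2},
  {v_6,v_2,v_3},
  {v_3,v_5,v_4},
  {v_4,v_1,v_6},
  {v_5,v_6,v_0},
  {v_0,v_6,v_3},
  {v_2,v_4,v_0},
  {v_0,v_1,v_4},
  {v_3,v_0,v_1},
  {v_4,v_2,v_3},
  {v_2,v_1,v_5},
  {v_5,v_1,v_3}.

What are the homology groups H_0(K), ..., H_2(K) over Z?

H_0 = Z,  H_1 = Z^2,  H_2 = Z.

Take the total order v_0 < v_1 < v_2 < v_3 < v_4 < v_5 < v_6 on the vertex set. Then K (dimension 2) consists of the simplices:

  0-simplices (7): [v_0], [v_1], [v_2], [v_3], [v_4], [v_5], [v_6]
  1-simplices (21): (21 of them)
  2-simplices (14): (14 of them)

giving chain groups C_0 ≅ Z^7, C_1 ≅ Z^21, C_2 ≅ Z^14.

∂_1: C_1 → C_0 sends each edge [p,q] (with p < q) to q − p. For instance
  ∂[v_1,v_2] = [v_2] − [v_1].
The resulting 7×21 matrix has rank 6, and its Smith normal form has invariant factors (1,1,1,1,1,1).

Boundary ∂_2: C_2 → C_1 acts by ∂[p,q,r] = [q,r] − [p,r] + [p,q]. For instance
  ∂[v_0,v_1,v_4] = [v_1,v_4] − [v_0,v_4] + [v_0,v_1],
  ∂[v_3,v_4,v_5] = [v_4,v_5] − [v_3,v_5] + [v_3,v_4].
This gives a 21×14 integer matrix of rank 13; reducing to Smith normal form yields diagonal entries (1,1,1,1,1,1,1,1,1,1,1,1,1).

Now H_k = ker ∂_k / im ∂_{k+1}, so:

  H_0: rank C_0 − rank ∂_1 = 7 − 6 = 1, and the invariant factors of ∂_1 are all 1, so H_0 = Z.
  H_1: rank ker ∂_1 − rank ∂_2 = (21 − 6) − 13 = 2, and the invariant factors of ∂_2 are all 1, so H_1 = Z^2.
  H_2: rank ker ∂_2 − rank ∂_3 = (14 − 13) − 0 = 1, and there is no ∂_3, so H_2 = Z.

As a check, the Euler characteristic is 7 − 21 + 14 = 0, which agrees with 1 − 2 + 1 = 0.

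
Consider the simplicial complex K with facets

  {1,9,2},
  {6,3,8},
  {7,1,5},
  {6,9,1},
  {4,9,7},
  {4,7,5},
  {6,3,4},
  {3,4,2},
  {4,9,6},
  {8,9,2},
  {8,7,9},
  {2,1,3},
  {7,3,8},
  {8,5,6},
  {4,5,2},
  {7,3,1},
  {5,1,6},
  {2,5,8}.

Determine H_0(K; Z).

H_0 = Z.

We work with the vertex ordering 1 < 2 < 3 < 4 < 5 < 6 < 7 < 8 < 9. The simplices of K, each written with vertices in increasing order, are:

  0-simplices (9): [1], [2], [3], [4], [5], [6], [7], [8], [9]
  1-simplices (27): (27 of them)
  2-simplices (18): [1,2,3], [1,2,9], [1,3,7], [1,5,6], [1,5,7], [1,6,9], [2,3,4], [2,4,5], [2,5,8], [2,8,9], [3,4,6], [3,6,8], [3,7,8], [4,5,7], [4,6,9], [4,7,9], [5,6,8], [7,8,9]

so the chain groups are C_0 ≅ Z^9, C_1 ≅ Z^27, C_2 ≅ Z^18.

The boundary map ∂_1: C_1 → C_0 maps an edge to its endpoints' difference, ∂[p,q] = q − p.
The resulting 9×27 matrix has rank 8, and its Smith normal form has invariant factors (1,1,1,1,1,1,1,1).

Boundary ∂_2: C_2 → C_1 acts by ∂[p,q,r] = [q,r] − [p,r] + [p,q]. For instance
  ∂[1,3,7] = [3,7] − [1,7] + [1,3],
  ∂[3,4,6] = [4,6] − [3,6] + [3,4].
As a 27×18 matrix over Z this has rank 17, with invariant factors (1,1,1,1,1,1,1,1,1,1,1,1,1,1,1,1,1).

Reading off H_k = ker ∂_k / im ∂_{k+1}:

  H_0: rank C_0 − rank ∂_1 = 9 − 8 = 1, and the invariant factors of ∂_1 are all 1, so H_0 = Z.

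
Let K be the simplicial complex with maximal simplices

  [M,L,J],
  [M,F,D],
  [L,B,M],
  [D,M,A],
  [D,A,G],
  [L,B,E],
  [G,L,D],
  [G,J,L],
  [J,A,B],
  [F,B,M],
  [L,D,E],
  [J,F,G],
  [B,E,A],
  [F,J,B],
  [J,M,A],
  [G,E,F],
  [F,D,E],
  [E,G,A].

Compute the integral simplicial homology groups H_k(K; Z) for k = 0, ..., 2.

H_0 ≅ Z,  H_1 ≅ Z ⊕ Z/2Z,  H_2 = 0.

Order the vertices as A < B < D < E < F < G < J < L < M. Listing each simplex with vertices in this order, K has dimension 2 with simplices:

  0-simplices (9): A, B, D, E, F, G, J, L, M
  1-simplices (27): AB, AD, AE, AG, AJ, AM, BE, BF, BJ, BL, BM, DE, DF, DG, DL, DM, EF, EG, EL, FG, FJ, FM, GJ, GL, JL, JM, LM
  2-simplices (18): ABE, ABJ, ADG, ADM, AEG, AJM, BEL, BFJ, BFM, BLM, DEF, DEL, DFM, DGL, EFG, FGJ, GJL, JLM

giving chain groups C_0 ≅ Z^9, C_1 ≅ Z^27, C_2 ≅ Z^18.

The boundary map ∂_1: C_1 → C_0 maps an edge to its endpoints' difference, ∂[p,q] = q − p. For instance
  ∂GL = L − G.
The resulting 9×27 matrix has rank 8, and its Smith normal form has invariant factors (1,1,1,1,1,1,1,1).

The boundary map ∂_2: C_2 → C_1 acts by ∂[p,q,r] = [q,r] − [p,r] + [p,q]. For instance
  ∂ABJ = BJ − AJ + AB,
  ∂JLM = LM − JM + JL.
As a 27×18 matrix over Z this has rank 18, with invariant factors (1,1,1,1,1,1,1,1,1,1,1,1,1,1,1,1,1,2).

Now H_k = ker ∂_k / im ∂_{k+1}, so:

  H_0: rank C_0 − rank ∂_1 = 9 − 8 = 1, and the invariant factors of ∂_1 are all 1, so H_0 = Z.
  H_1: rank ker ∂_1 − rank ∂_2 = (27 − 8) − 18 = 1, and ∂_2 has invariant factor 2 > 1, so H_1 = Z ⊕ Z/2Z.
  H_2: rank ker ∂_2 − rank ∂_3 = (18 − 18) − 0 = 0, and there is no ∂_3, so H_2 = 0.

As a check, the Euler characteristic is 9 − 27 + 18 = 0, which agrees with 1 − 1 + 0 = 0.
(K is a triangulation of the Klein bottle.)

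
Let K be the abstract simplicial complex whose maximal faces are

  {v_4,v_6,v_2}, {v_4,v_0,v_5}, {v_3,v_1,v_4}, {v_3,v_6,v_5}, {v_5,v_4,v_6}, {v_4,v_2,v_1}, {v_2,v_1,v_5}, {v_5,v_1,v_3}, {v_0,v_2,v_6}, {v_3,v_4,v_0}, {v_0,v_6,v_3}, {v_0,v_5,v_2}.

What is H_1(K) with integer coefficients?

H_1 ≅ Z/2Z.

Order the vertices as v_0 < v_1 < v_2 < v_3 < v_4 < v_5 < v_6. Listing each simplex with vertices in this order, K has dimension 2 with simplices:

  0-simplices (7): [v_0], [v_1], [v_2], [v_3], [v_4], [v_5], [v_6]
  1-simplices (18): (18 of them)
  2-simplices (12): (12 of them)

Hence C_0 ≅ Z^7, C_1 ≅ Z^18, C_2 ≅ Z^12.

∂_1: C_1 → C_0 is given by ∂[p,q] = [q] − [p]. For instance
  ∂[v_2,v_5] = [v_5] − [v_2].
The resulting 7×18 matrix has rank 6, and its Smith normal form has invariant factors (1,1,1,1,1,1).

The boundary map ∂_2: C_2 → C_1 maps a triangle to the signed sum of its edges. For instance
  ∂[v_0,v_3,v_4] = [v_3,v_4] − [v_0,v_4] + [v_0,v_3],
  ∂[v_0,v_2,v_5] = [v_2,v_5] − [v_0,v_5] + [v_0,v_2].
This gives a 18×12 integer matrix of rank 12; reducing to Smith normal form yields diagonal entries (1,1,1,1,1,1,1,1,1,1,1,2).

Now H_k = ker ∂_k / im ∂_{k+1}, so:

  H_1: rank ker ∂_1 − rank ∂_2 = (18 − 6) − 12 = 0, and ∂_2 has invariant factor 2 > 1, so H_1 = Z/2Z.

(K is a triangulation of the real projective plane RP^2.)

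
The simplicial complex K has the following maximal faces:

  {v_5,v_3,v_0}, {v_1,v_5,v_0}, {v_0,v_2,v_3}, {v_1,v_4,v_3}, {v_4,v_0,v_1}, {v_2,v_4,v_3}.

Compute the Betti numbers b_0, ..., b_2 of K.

We work with the vertex ordering v_0 < v_1 < v_2 < v_3 < v_4 < v_5. The simplices of K, each written with vertices in increasing order, are:

  0-simplices (6): [v_0], [v_1], [v_2], [v_3], [v_4], [v_5]
  1-simplices (12): [v_0,v_1], [v_0,v_2], [v_0,v_3], [v_0,v_4], [v_0,v_5], [v_1,v_3], [v_1,v_4], [v_1,v_5], [v_2,v_3], [v_2,v_4], [v_3,v_4], [v_3,v_5]
  2-simplices (6): [v_0,v_1,v_4], [v_0,v_1,v_5], [v_0,v_2,v_3], [v_0,v_3,v_5], [v_1,v_3,v_4], [v_2,v_3,v_4]

so the chain groups are C_0 ≅ Z^6, C_1 ≅ Z^12, C_2 ≅ Z^6.

Boundary ∂_1: C_1 → C_0 sends each edge [p,q] (with p < q) to q − p. For instance
  ∂[v_2,v_4] = [v_4] − [v_2].
As a 6×12 matrix over Z this has rank 5, with invariant factors (1,1,1,1,1).

Boundary ∂_2: C_2 → C_1 maps a triangle to the signed sum of its edges. For instance
  ∂[v_0,v_1,v_5] = [v_1,v_5] − [v_0,v_5] + [v_0,v_1],
  ∂[v_0,v_1,v_4] = [v_1,v_4] − [v_0,v_4] + [v_0,v_1].
This gives a 12×6 integer matrix of rank 6; reducing to Smith normal form yields diagonal entries (1,1,1,1,1,1).

Reading off H_k = ker ∂_k / im ∂_{k+1}:

  H_0: rank C_0 − rank ∂_1 = 6 − 5 = 1, and the invariant factors of ∂_1 are all 1, so H_0 ≅ Z.
  H_1: rank ker ∂_1 − rank ∂_2 = (12 − 5) − 6 = 1, and the invariant factors of ∂_2 are all 1, so H_1 ≅ Z.
  H_2: rank ker ∂_2 − rank ∂_3 = (6 − 6) − 0 = 0, and there is no ∂_3, so H_2 ≅ 0.

As a check, the Euler characteristic is 6 − 12 + 6 = 0, which agrees with 1 − 1 + 0 = 0.
(K is a triangulation of the cylinder S^1 x I.)

Hence the Betti numbers are b_0 = 1, b_1 = 1, b_2 = 0.

b_0 = 1, b_1 = 1, b_2 = 0.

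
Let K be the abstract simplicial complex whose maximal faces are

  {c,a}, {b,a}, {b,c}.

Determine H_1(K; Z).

H_1 = Z.

Order the vertices as a < b < c. Listing each simplex with vertices in this order, K has dimension 1 with simplices:

  0-simplices (3): a, b, c
  1-simplices (3): ab, ac, bc

so the chain groups are C_0 ≅ Z^3, C_1 ≅ Z^3.

The boundary map ∂_1: C_1 → C_0 sends each edge [p,q] (with p < q) to q − p. For instance
  ∂ab = b − a.
As a 3×3 matrix over Z this has rank 2, with invariant factors (1,1).

Computing H_k = (kernel of ∂_k) / (image of ∂_{k+1}):

  H_1: rank ker ∂_1 − rank ∂_2 = (3 − 2) − 0 = 1, and there is no ∂_2, so H_1 ≅ Z.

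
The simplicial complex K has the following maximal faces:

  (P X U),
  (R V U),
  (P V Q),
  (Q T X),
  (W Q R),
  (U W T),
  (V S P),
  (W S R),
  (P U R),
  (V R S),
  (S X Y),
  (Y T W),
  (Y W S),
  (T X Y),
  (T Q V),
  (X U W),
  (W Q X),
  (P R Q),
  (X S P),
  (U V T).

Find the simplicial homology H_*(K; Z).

Order the vertices as P < Q < R < S < T < U < V < W < X < Y. Listing each simplex with vertices in this order, K has dimension 2 with simplices:

  0-simplices (10): P, Q, R, S, T, U, V, W, X, Y
  1-simplices (30): PQ, PR, PS, PU, PV, PX, QR, QT, QV, QW, QX, RS, RU, RV, RW, SV, SW, SX, SY, TU, TV, TW, TX, TY, UV, UW, UX, WX, WY, XY
  2-simplices (20): PQR, PQV, PRU, PSV, PSX, PUX, QRW, QTV, QTX, QWX, RSV, RSW, RUV, SWY, SXY, TUV, TUW, TWY, TXY, UWX

Hence C_0 ≅ Z^10, C_1 ≅ Z^30, C_2 ≅ Z^20.

∂_1: C_1 → C_0 is given by ∂[p,q] = [q] − [p]. For instance
  ∂QR = R − Q.
This gives a 10×30 integer matrix of rank 9; reducing to Smith normal form yields diagonal entries (1,1,1,1,1,1,1,1,1).

The boundary map ∂_2: C_2 → C_1 acts by ∂[p,q,r] = [q,r] − [p,r] + [p,q]. For instance
  ∂QTV = TV − QV + QT,
  ∂PSV = SV − PV + PS.
The 30×20 boundary matrix has rank 20 and Smith normal form diag(1,1,1,1,1,1,1,1,1,1,1,1,1,1,1,1,1,1,1,2).

Reading off H_k = ker ∂_k / im ∂_{k+1}:

  H_0: rank C_0 − rank ∂_1 = 10 − 9 = 1, and the invariant factors of ∂_1 are all 1, so H_0 ≅ Z.
  H_1: rank ker ∂_1 − rank ∂_2 = (30 − 9) − 20 = 1, and ∂_2 has invariant factor 2 > 1, so H_1 ≅ Z ⊕ Z/2.
  H_2: rank ker ∂_2 − rank ∂_3 = (20 − 20) − 0 = 0, and there is no ∂_3, so H_2 ≅ 0.

As a check, the Euler characteristic is 10 − 30 + 20 = 0, which agrees with 1 − 1 + 0 = 0.

H_0 = Z,  H_1 = Z ⊕ Z/2,  H_2 = 0.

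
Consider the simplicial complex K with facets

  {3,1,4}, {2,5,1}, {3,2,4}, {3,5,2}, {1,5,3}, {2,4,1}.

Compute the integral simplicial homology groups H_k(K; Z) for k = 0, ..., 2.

Fix the vertex order 1 < 2 < 3 < 4 < 5 and write every simplex with vertices in increasing order. Then dim K = 2 and the simplices of K are:

  0-simplices (5): [1], [2], [3], [4], [5]
  1-simplices (9): [1,2], [1,3], [1,4], [1,5], [2,3], [2,4], [2,5], [3,4], [3,5]
  2-simplices (6): [1,2,4], [1,2,5], [1,3,4], [1,3,5], [2,3,4], [2,3,5]

Hence C_0 ≅ Z^5, C_1 ≅ Z^9, C_2 ≅ Z^6.

Boundary ∂_1: C_1 → C_0 maps an edge to its endpoints' difference, ∂[p,q] = q − p. For instance
  ∂[1,4] = [4] − [1].
As a 5×9 matrix over Z this has rank 4, with invariant factors (1,1,1,1).

Boundary ∂_2: C_2 → C_1 acts by ∂[p,q,r] = [q,r] − [p,r] + [p,q]. For instance
  ∂[1,2,4] = [2,4] − [1,4] + [1,2],
  ∂[1,2,5] = [2,5] − [1,5] + [1,2].
The 9×6 boundary matrix has rank 5 and Smith normal form diag(1,1,1,1,1).

Computing H_k = (kernel of ∂_k) / (image of ∂_{k+1}):

  H_0: rank C_0 − rank ∂_1 = 5 − 4 = 1, and the invariant factors of ∂_1 are all 1, so H_0 ≅ Z.
  H_1: rank ker ∂_1 − rank ∂_2 = (9 − 4) − 5 = 0, and the invariant factors of ∂_2 are all 1, so H_1 ≅ 0.
  H_2: rank ker ∂_2 − rank ∂_3 = (6 − 5) − 0 = 1, and there is no ∂_3, so H_2 ≅ Z.

As a check, the Euler characteristic is 5 − 9 + 6 = 2, which agrees with 1 − 0 + 1 = 2.

H_0 = Z,  H_1 = 0,  H_2 = Z.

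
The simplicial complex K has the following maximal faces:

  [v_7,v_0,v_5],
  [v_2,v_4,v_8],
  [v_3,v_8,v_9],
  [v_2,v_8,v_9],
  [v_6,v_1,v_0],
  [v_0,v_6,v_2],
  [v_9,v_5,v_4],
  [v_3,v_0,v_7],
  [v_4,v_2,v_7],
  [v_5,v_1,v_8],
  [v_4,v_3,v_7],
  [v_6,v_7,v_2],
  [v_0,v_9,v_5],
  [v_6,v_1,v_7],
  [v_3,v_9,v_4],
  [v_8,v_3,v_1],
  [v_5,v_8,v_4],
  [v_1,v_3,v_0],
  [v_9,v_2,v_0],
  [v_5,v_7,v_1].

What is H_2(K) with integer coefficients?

H_2 = 0.

Take the total order v_0 < v_1 < v_2 < v_3 < v_4 < v_5 < v_6 < v_7 < v_8 < v_9 on the vertex set. Then K (dimension 2) consists of the simplices:

  0-simplices (10): [v_0], [v_1], [v_2], [v_3], [v_4], [v_5], [v_6], [v_7], [v_8], [v_9]
  1-simplices (30): (30 of them)
  2-simplices (20): (20 of them)

giving chain groups C_0 ≅ Z^10, C_1 ≅ Z^30, C_2 ≅ Z^20.

The boundary map ∂_1: C_1 → C_0 sends each edge [p,q] (with p < q) to q − p. For instance
  ∂[v_0,v_3] = [v_3] − [v_0].
The 10×30 boundary matrix has rank 9 and Smith normal form diag(1,1,1,1,1,1,1,1,1).

∂_2: C_2 → C_1 maps a triangle to the signed sum of its edges. For instance
  ∂[v_0,v_2,v_9] = [v_2,v_9] − [v_0,v_9] + [v_0,v_2],
  ∂[v_1,v_5,v_8] = [v_5,v_8] − [v_1,v_8] + [v_1,v_5].
The resulting 30×20 matrix has rank 20, and its Smith normal form has invariant factors (1,1,1,1,1,1,1,1,1,1,1,1,1,1,1,1,1,1,1,2).

Reading off H_k = ker ∂_k / im ∂_{k+1}:

  H_2: rank ker ∂_2 − rank ∂_3 = (20 − 20) − 0 = 0, and there is no ∂_3, so H_2 = 0.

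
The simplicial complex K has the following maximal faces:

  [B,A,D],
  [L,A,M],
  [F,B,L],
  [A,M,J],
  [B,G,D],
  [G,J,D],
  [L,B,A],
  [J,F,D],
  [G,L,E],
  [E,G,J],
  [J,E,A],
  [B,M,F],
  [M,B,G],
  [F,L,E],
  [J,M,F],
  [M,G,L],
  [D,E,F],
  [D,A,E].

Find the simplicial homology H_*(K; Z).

K has 9 vertices, 27 edges, 18 triangles.
rank ∂_0 = 0, rank ∂_1 = 8 ⇒ b_0 = 9 − 0 − 8 = 1; all invariant factors of ∂_1 are 1 so no torsion. So H_0 = Z.
rank ∂_1 = 8, rank ∂_2 = 18 ⇒ b_1 = 27 − 8 − 18 = 1; ∂_2 has invariant factor(s) [2] giving torsion. So H_1 = Z × Z/2.
rank ∂_2 = 18, rank ∂_3 = 0 ⇒ b_2 = 18 − 18 − 0 = 0. So H_2 = 0.

H_0 = Z,  H_1 = Z × Z/2,  H_2 = 0.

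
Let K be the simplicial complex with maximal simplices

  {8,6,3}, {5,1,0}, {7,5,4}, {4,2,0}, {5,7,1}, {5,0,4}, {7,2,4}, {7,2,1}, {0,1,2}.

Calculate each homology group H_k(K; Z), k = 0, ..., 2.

We work with the vertex ordering 0 < 1 < 2 < 3 < 4 < 5 < 6 < 7 < 8. The simplices of K, each written with vertices in increasing order, are:

  0-simplices (9): [0], [1], [2], [3], [4], [5], [6], [7], [8]
  1-simplices (15): [0,1], [0,2], [0,4], [0,5], [1,2], [1,5], [1,7], [2,4], [2,7], [3,6], [3,8], [4,5], [4,7], [5,7], [6,8]
  2-simplices (9): [0,1,2], [0,1,5], [0,2,4], [0,4,5], [1,2,7], [1,5,7], [2,4,7], [3,6,8], [4,5,7]

so the chain groups are C_0 ≅ Z^9, C_1 ≅ Z^15, C_2 ≅ Z^9.

Boundary ∂_1: C_1 → C_0 sends each edge [p,q] (with p < q) to q − p.
As a 9×15 matrix over Z this has rank 7, with invariant factors (1,1,1,1,1,1,1).

The boundary map ∂_2: C_2 → C_1 sends each 2-simplex [p,q,r] to [q,r] − [p,r] + [p,q]. For instance
  ∂[3,6,8] = [6,8] − [3,8] + [3,6],
  ∂[4,5,7] = [5,7] − [4,7] + [4,5].
As a 15×9 matrix over Z this has rank 8, with invariant factors (1,1,1,1,1,1,1,1).

Computing H_k = (kernel of ∂_k) / (image of ∂_{k+1}):

  H_0: rank C_0 − rank ∂_1 = 9 − 7 = 2, and the invariant factors of ∂_1 are all 1, so H_0 ≅ Z^2.
  H_1: rank ker ∂_1 − rank ∂_2 = (15 − 7) − 8 = 0, and the invariant factors of ∂_2 are all 1, so H_1 ≅ 0.
  H_2: rank ker ∂_2 − rank ∂_3 = (9 − 8) − 0 = 1, and there is no ∂_3, so H_2 ≅ Z.

H_0 = Z^2,  H_1 = 0,  H_2 = Z.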